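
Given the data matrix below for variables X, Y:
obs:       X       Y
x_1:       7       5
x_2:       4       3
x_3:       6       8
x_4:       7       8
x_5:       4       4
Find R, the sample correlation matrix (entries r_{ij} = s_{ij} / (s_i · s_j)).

Step 1 — column means:
  mean(X) = (7 + 4 + 6 + 7 + 4) / 5 = 28/5 = 5.6
  mean(Y) = (5 + 3 + 8 + 8 + 4) / 5 = 28/5 = 5.6

Step 2 — sample variances and covariances s[i,j] = (1/(n-1)) · Σ_k (x_{k,i} - mean_i) · (x_{k,j} - mean_j), with n-1 = 4:
  s[X,X] = ((1.4)·(1.4) + (-1.6)·(-1.6) + (0.4)·(0.4) + (1.4)·(1.4) + (-1.6)·(-1.6)) / 4 = 9.2/4 = 2.3
  s[X,Y] = ((1.4)·(-0.6) + (-1.6)·(-2.6) + (0.4)·(2.4) + (1.4)·(2.4) + (-1.6)·(-1.6)) / 4 = 10.2/4 = 2.55
  s[Y,Y] = ((-0.6)·(-0.6) + (-2.6)·(-2.6) + (2.4)·(2.4) + (2.4)·(2.4) + (-1.6)·(-1.6)) / 4 = 21.2/4 = 5.3
  Sample standard deviations s_i = √(s[i,i]):
  s(X) = √(2.3) = 1.5166
  s(Y) = √(5.3) = 2.3022

Step 3 — r_{ij} = s_{ij} / (s_i · s_j):
  r[X,X] = 1 (diagonal).
  r[X,Y] = 2.55 / (1.5166 · 2.3022) = 2.55 / 3.4914 = 0.7304
  r[Y,Y] = 1 (diagonal).

R is symmetric with unit diagonal. Assembling:

R = [[1, 0.7304],
 [0.7304, 1]]


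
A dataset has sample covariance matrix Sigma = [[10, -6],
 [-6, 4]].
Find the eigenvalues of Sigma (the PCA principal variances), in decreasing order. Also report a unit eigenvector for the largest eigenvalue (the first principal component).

Step 1 — characteristic polynomial of 2×2 Sigma:
  det(Sigma - λI) = λ² - trace · λ + det = 0.
  trace = 10 + 4 = 14, det = 10·4 - (-6)² = 4.
Step 2 — discriminant:
  Δ = trace² - 4·det = 196 - 16 = 180.
Step 3 — eigenvalues:
  λ = (trace ± √Δ)/2 = (14 ± 13.4164)/2,
  λ_1 = 13.7082,  λ_2 = 0.2918.

Step 4 — unit eigenvector for λ_1: solve (Sigma - λ_1 I)v = 0. First row:
  (10 - 13.7082)·v_x + (-6)·v_y = 0, i.e. (-3.7082)·v_x + (-6)·v_y = 0,
  so v ∝ (b, λ_1 - a) = (-6, 3.7082); multiply by -1 so the first entry is positive: u = (6, -3.7082).
  ||u|| = √((6)² + (-3.7082)²) = √(49.7508) ≈ 7.0534,
  v_1 = u/||u|| ≈ (0.8507, -0.5257) (||v_1|| = 1).

λ_1 = 13.7082,  λ_2 = 0.2918;  v_1 ≈ (0.8507, -0.5257)


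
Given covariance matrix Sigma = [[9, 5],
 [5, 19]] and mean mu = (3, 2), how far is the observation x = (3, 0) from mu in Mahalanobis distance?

Step 1 — centre the observation: (x - mu) = (0, -2).

Step 2 — invert Sigma. det(Sigma) = 9·19 - (5)² = 146.
  Sigma^{-1} = (1/det) · [[d, -b], [-b, a]] = [[0.1301, -0.0342],
 [-0.0342, 0.0616]].

Step 3 — form the quadratic (x - mu)^T · Sigma^{-1} · (x - mu):
  Sigma^{-1} · (x - mu) = (0.0685, -0.1233).
  (x - mu)^T · [Sigma^{-1} · (x - mu)] = (0)·(0.0685) + (-2)·(-0.1233) = 0.2466.

Step 4 — take square root: d = √(0.2466) ≈ 0.4966.

d(x, mu) = √(0.2466) ≈ 0.4966


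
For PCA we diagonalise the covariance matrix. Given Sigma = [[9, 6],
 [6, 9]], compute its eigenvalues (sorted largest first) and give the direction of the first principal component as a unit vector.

Step 1 — characteristic polynomial of 2×2 Sigma:
  det(Sigma - λI) = λ² - trace · λ + det = 0.
  trace = 9 + 9 = 18, det = 9·9 - (6)² = 45.
Step 2 — discriminant:
  Δ = trace² - 4·det = 324 - 180 = 144.
Step 3 — eigenvalues:
  λ = (trace ± √Δ)/2 = (18 ± 12)/2,
  λ_1 = 15,  λ_2 = 3.

Step 4 — unit eigenvector for λ_1: solve (Sigma - λ_1 I)v = 0. First row:
  (9 - 15)·v_x + (6)·v_y = 0, i.e. (-6)·v_x + (6)·v_y = 0,
  so v ∝ (b, λ_1 - a) = (6, 6) = u.
  ||u|| = √((6)² + (6)²) = √(72) ≈ 8.4853,
  v_1 = u/||u|| ≈ (0.7071, 0.7071) (||v_1|| = 1).

λ_1 = 15,  λ_2 = 3;  v_1 ≈ (0.7071, 0.7071)


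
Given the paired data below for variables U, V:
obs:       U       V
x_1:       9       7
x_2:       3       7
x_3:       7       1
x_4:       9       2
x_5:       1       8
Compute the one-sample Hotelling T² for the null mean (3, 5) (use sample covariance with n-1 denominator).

Step 1 — sample mean vector:
  mean(U) = (9 + 3 + 7 + 9 + 1) / 5 = 29/5 = 5.8
  mean(V) = (7 + 7 + 1 + 2 + 8) / 5 = 25/5 = 5
  x̄ = (5.8, 5),  deviation x̄ - mu_0 = (5.8, 5) - (3, 5) = (2.8, 0).

Step 2 — sample covariance matrix, S[i,j] = (1/(n-1)) · Σ_k (x_{k,i} - mean_i) · (x_{k,j} - mean_j), divisor n-1 = 4:
  S[U,U] = ((3.2)·(3.2) + (-2.8)·(-2.8) + (1.2)·(1.2) + (3.2)·(3.2) + (-4.8)·(-4.8)) / 4 = 52.8/4 = 13.2
  S[U,V] = ((3.2)·(2) + (-2.8)·(2) + (1.2)·(-4) + (3.2)·(-3) + (-4.8)·(3)) / 4 = -28/4 = -7
  S[V,V] = ((2)·(2) + (2)·(2) + (-4)·(-4) + (-3)·(-3) + (3)·(3)) / 4 = 42/4 = 10.5
  S = [[13.2, -7],
 [-7, 10.5]].

Step 3 — invert S. det(S) = 13.2·10.5 - (-7)² = 89.6.
  S^{-1} = (1/det) · [[d, -b], [-b, a]] = [[0.1172, 0.0781],
 [0.0781, 0.1473]].

Step 4 — quadratic form (x̄ - mu_0)^T · S^{-1} · (x̄ - mu_0):
  S^{-1} · (x̄ - mu_0) = (0.3281, 0.2188),
  (x̄ - mu_0)^T · [...] = (2.8)·(0.3281) + (0)·(0.2188) = 0.9187.

Step 5 — scale by n: T² = 5 · 0.9187 = 4.5937.

T² ≈ 4.5937


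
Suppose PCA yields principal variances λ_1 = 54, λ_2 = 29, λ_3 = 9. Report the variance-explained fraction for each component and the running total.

Step 1 — total variance = trace(Sigma) = Σ λ_i = 54 + 29 + 9 = 92.

Step 2 — fraction explained by component i = λ_i / Σ λ:
  PC1: 54/92 = 0.587
  PC2: 29/92 = 0.3152
  PC3: 9/92 = 0.0978

Step 3 — cumulative fraction after k components = (λ_1 + ... + λ_k) / Σ λ:
  k = 1: 54/92 = 0.587
  k = 2: (54 + 29)/92 = 83/92 = 0.9022
  k = 3: (54 + 29 + 9)/92 = 92/92 = 1

Summary (fraction, with percent):

explained: PC1 0.587 (58.7%), PC2 0.3152 (31.52%), PC3 0.0978 (9.78%);  cumulative: 0.587, 0.9022, 1


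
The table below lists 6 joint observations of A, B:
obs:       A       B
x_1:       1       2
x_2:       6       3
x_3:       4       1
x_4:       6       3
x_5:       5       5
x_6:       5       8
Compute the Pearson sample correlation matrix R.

Step 1 — column means:
  mean(A) = (1 + 6 + 4 + 6 + 5 + 5) / 6 = 27/6 = 4.5
  mean(B) = (2 + 3 + 1 + 3 + 5 + 8) / 6 = 22/6 = 3.6667

Step 2 — sample variances and covariances s[i,j] = (1/(n-1)) · Σ_k (x_{k,i} - mean_i) · (x_{k,j} - mean_j), with n-1 = 5:
  s[A,A] = ((-3.5)·(-3.5) + (1.5)·(1.5) + (-0.5)·(-0.5) + (1.5)·(1.5) + (0.5)·(0.5) + (0.5)·(0.5)) / 5 = 17.5/5 = 3.5
  s[A,B] = ((-3.5)·(-1.6667) + (1.5)·(-0.6667) + (-0.5)·(-2.6667) + (1.5)·(-0.6667) + (0.5)·(1.3333) + (0.5)·(4.3333)) / 5 = 8/5 = 1.6
  s[B,B] = ((-1.6667)·(-1.6667) + (-0.6667)·(-0.6667) + (-2.6667)·(-2.6667) + (-0.6667)·(-0.6667) + (1.3333)·(1.3333) + (4.3333)·(4.3333)) / 5 = 31.3333/5 = 6.2667
  Sample standard deviations s_i = √(s[i,i]):
  s(A) = √(3.5) = 1.8708
  s(B) = √(6.2667) = 2.5033

Step 3 — r_{ij} = s_{ij} / (s_i · s_j):
  r[A,A] = 1 (diagonal).
  r[A,B] = 1.6 / (1.8708 · 2.5033) = 1.6 / 4.6833 = 0.3416
  r[B,B] = 1 (diagonal).

R is symmetric with unit diagonal. Assembling:

R = [[1, 0.3416],
 [0.3416, 1]]


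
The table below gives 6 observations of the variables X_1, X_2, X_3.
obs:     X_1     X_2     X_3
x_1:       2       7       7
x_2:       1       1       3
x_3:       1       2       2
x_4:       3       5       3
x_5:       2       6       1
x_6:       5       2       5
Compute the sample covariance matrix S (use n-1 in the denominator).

Step 1 — column means:
  mean(X_1) = (2 + 1 + 1 + 3 + 2 + 5) / 6 = 14/6 = 2.3333
  mean(X_2) = (7 + 1 + 2 + 5 + 6 + 2) / 6 = 23/6 = 3.8333
  mean(X_3) = (7 + 3 + 2 + 3 + 1 + 5) / 6 = 21/6 = 3.5

Step 2 — sample covariance S[i,j] = (1/(n-1)) · Σ_k (x_{k,i} - mean_i) · (x_{k,j} - mean_j), with n-1 = 5.
  S[X_1,X_1] = ((-0.3333)·(-0.3333) + (-1.3333)·(-1.3333) + (-1.3333)·(-1.3333) + (0.6667)·(0.6667) + (-0.3333)·(-0.3333) + (2.6667)·(2.6667)) / 5 = 11.3333/5 = 2.2667
  S[X_1,X_2] = ((-0.3333)·(3.1667) + (-1.3333)·(-2.8333) + (-1.3333)·(-1.8333) + (0.6667)·(1.1667) + (-0.3333)·(2.1667) + (2.6667)·(-1.8333)) / 5 = 0.3333/5 = 0.0667
  S[X_1,X_3] = ((-0.3333)·(3.5) + (-1.3333)·(-0.5) + (-1.3333)·(-1.5) + (0.6667)·(-0.5) + (-0.3333)·(-2.5) + (2.6667)·(1.5)) / 5 = 6/5 = 1.2
  S[X_2,X_2] = ((3.1667)·(3.1667) + (-2.8333)·(-2.8333) + (-1.8333)·(-1.8333) + (1.1667)·(1.1667) + (2.1667)·(2.1667) + (-1.8333)·(-1.8333)) / 5 = 30.8333/5 = 6.1667
  S[X_2,X_3] = ((3.1667)·(3.5) + (-2.8333)·(-0.5) + (-1.8333)·(-1.5) + (1.1667)·(-0.5) + (2.1667)·(-2.5) + (-1.8333)·(1.5)) / 5 = 6.5/5 = 1.3
  S[X_3,X_3] = ((3.5)·(3.5) + (-0.5)·(-0.5) + (-1.5)·(-1.5) + (-0.5)·(-0.5) + (-2.5)·(-2.5) + (1.5)·(1.5)) / 5 = 23.5/5 = 4.7

S is symmetric (S[j,i] = S[i,j]). Assembling:

S = [[2.2667, 0.0667, 1.2],
 [0.0667, 6.1667, 1.3],
 [1.2, 1.3, 4.7]]


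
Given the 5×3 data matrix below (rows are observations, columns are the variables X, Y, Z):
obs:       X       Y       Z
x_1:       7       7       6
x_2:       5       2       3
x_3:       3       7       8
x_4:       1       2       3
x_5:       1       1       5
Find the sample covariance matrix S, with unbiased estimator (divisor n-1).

Step 1 — column means:
  mean(X) = (7 + 5 + 3 + 1 + 1) / 5 = 17/5 = 3.4
  mean(Y) = (7 + 2 + 7 + 2 + 1) / 5 = 19/5 = 3.8
  mean(Z) = (6 + 3 + 8 + 3 + 5) / 5 = 25/5 = 5

Step 2 — sample covariance S[i,j] = (1/(n-1)) · Σ_k (x_{k,i} - mean_i) · (x_{k,j} - mean_j), with n-1 = 4.
  S[X,X] = ((3.6)·(3.6) + (1.6)·(1.6) + (-0.4)·(-0.4) + (-2.4)·(-2.4) + (-2.4)·(-2.4)) / 4 = 27.2/4 = 6.8
  S[X,Y] = ((3.6)·(3.2) + (1.6)·(-1.8) + (-0.4)·(3.2) + (-2.4)·(-1.8) + (-2.4)·(-2.8)) / 4 = 18.4/4 = 4.6
  S[X,Z] = ((3.6)·(1) + (1.6)·(-2) + (-0.4)·(3) + (-2.4)·(-2) + (-2.4)·(0)) / 4 = 4/4 = 1
  S[Y,Y] = ((3.2)·(3.2) + (-1.8)·(-1.8) + (3.2)·(3.2) + (-1.8)·(-1.8) + (-2.8)·(-2.8)) / 4 = 34.8/4 = 8.7
  S[Y,Z] = ((3.2)·(1) + (-1.8)·(-2) + (3.2)·(3) + (-1.8)·(-2) + (-2.8)·(0)) / 4 = 20/4 = 5
  S[Z,Z] = ((1)·(1) + (-2)·(-2) + (3)·(3) + (-2)·(-2) + (0)·(0)) / 4 = 18/4 = 4.5

S is symmetric (S[j,i] = S[i,j]). Assembling:

S = [[6.8, 4.6, 1],
 [4.6, 8.7, 5],
 [1, 5, 4.5]]


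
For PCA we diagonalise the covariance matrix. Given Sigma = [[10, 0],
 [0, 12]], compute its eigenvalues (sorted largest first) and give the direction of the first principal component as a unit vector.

Step 1 — characteristic polynomial of 2×2 Sigma:
  det(Sigma - λI) = λ² - trace · λ + det = 0.
  trace = 10 + 12 = 22, det = 10·12 - (0)² = 120.
Step 2 — discriminant:
  Δ = trace² - 4·det = 484 - 480 = 4.
Step 3 — eigenvalues:
  λ = (trace ± √Δ)/2 = (22 ± 2)/2,
  λ_1 = 12,  λ_2 = 10.

Step 4 — unit eigenvector for λ_1: Sigma is diagonal, so its eigenvectors are the coordinate axes. λ_1 = 12 is the diagonal entry on the second coordinate axis, hence
  v_1 = (0, 1) (||v_1|| = 1).

λ_1 = 12,  λ_2 = 10;  v_1 ≈ (0, 1)


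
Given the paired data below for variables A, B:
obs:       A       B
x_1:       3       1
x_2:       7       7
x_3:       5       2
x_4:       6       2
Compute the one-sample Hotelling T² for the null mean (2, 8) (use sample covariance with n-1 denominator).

Step 1 — sample mean vector:
  mean(A) = (3 + 7 + 5 + 6) / 4 = 21/4 = 5.25
  mean(B) = (1 + 7 + 2 + 2) / 4 = 12/4 = 3
  x̄ = (5.25, 3),  deviation x̄ - mu_0 = (5.25, 3) - (2, 8) = (3.25, -5).

Step 2 — sample covariance matrix, S[i,j] = (1/(n-1)) · Σ_k (x_{k,i} - mean_i) · (x_{k,j} - mean_j), divisor n-1 = 3:
  S[A,A] = ((-2.25)·(-2.25) + (1.75)·(1.75) + (-0.25)·(-0.25) + (0.75)·(0.75)) / 3 = 8.75/3 = 2.9167
  S[A,B] = ((-2.25)·(-2) + (1.75)·(4) + (-0.25)·(-1) + (0.75)·(-1)) / 3 = 11/3 = 3.6667
  S[B,B] = ((-2)·(-2) + (4)·(4) + (-1)·(-1) + (-1)·(-1)) / 3 = 22/3 = 7.3333
  S = [[2.9167, 3.6667],
 [3.6667, 7.3333]].

Step 3 — invert S. det(S) = 2.9167·7.3333 - (3.6667)² = 7.9444.
  S^{-1} = (1/det) · [[d, -b], [-b, a]] = [[0.9231, -0.4615],
 [-0.4615, 0.3671]].

Step 4 — quadratic form (x̄ - mu_0)^T · S^{-1} · (x̄ - mu_0):
  S^{-1} · (x̄ - mu_0) = (5.3077, -3.3357),
  (x̄ - mu_0)^T · [...] = (3.25)·(5.3077) + (-5)·(-3.3357) = 33.9283.

Step 5 — scale by n: T² = 4 · 33.9283 = 135.7133.

T² ≈ 135.7133


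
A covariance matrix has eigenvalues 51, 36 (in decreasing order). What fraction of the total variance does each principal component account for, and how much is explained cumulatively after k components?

Step 1 — total variance = trace(Sigma) = Σ λ_i = 51 + 36 = 87.

Step 2 — fraction explained by component i = λ_i / Σ λ:
  PC1: 51/87 = 0.5862
  PC2: 36/87 = 0.4138

Step 3 — cumulative fraction after k components = (λ_1 + ... + λ_k) / Σ λ:
  k = 1: 51/87 = 0.5862
  k = 2: (51 + 36)/87 = 87/87 = 1

Summary (fraction, with percent):

explained: PC1 0.5862 (58.62%), PC2 0.4138 (41.38%);  cumulative: 0.5862, 1


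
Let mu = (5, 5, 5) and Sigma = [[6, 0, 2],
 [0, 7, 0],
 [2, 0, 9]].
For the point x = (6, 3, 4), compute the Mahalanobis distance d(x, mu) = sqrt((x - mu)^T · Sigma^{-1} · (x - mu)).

Step 1 — centre the observation: (x - mu) = (1, -2, -1).

Step 2 — invert Sigma (cofactor / det for 3×3, or solve directly):
  Sigma^{-1} = [[0.18, 0, -0.04],
 [0, 0.1429, 0],
 [-0.04, 0, 0.12]].

Step 3 — form the quadratic (x - mu)^T · Sigma^{-1} · (x - mu):
  Sigma^{-1} · (x - mu) = (0.22, -0.2857, -0.16).
  (x - mu)^T · [Sigma^{-1} · (x - mu)] = (1)·(0.22) + (-2)·(-0.2857) + (-1)·(-0.16) = 0.9514.

Step 4 — take square root: d = √(0.9514) ≈ 0.9754.

d(x, mu) = √(0.9514) ≈ 0.9754


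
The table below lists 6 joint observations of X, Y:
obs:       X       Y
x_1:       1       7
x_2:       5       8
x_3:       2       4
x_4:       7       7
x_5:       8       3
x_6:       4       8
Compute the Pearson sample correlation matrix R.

Step 1 — column means:
  mean(X) = (1 + 5 + 2 + 7 + 8 + 4) / 6 = 27/6 = 4.5
  mean(Y) = (7 + 8 + 4 + 7 + 3 + 8) / 6 = 37/6 = 6.1667

Step 2 — sample variances and covariances s[i,j] = (1/(n-1)) · Σ_k (x_{k,i} - mean_i) · (x_{k,j} - mean_j), with n-1 = 5:
  s[X,X] = ((-3.5)·(-3.5) + (0.5)·(0.5) + (-2.5)·(-2.5) + (2.5)·(2.5) + (3.5)·(3.5) + (-0.5)·(-0.5)) / 5 = 37.5/5 = 7.5
  s[X,Y] = ((-3.5)·(0.8333) + (0.5)·(1.8333) + (-2.5)·(-2.1667) + (2.5)·(0.8333) + (3.5)·(-3.1667) + (-0.5)·(1.8333)) / 5 = -6.5/5 = -1.3
  s[Y,Y] = ((0.8333)·(0.8333) + (1.8333)·(1.8333) + (-2.1667)·(-2.1667) + (0.8333)·(0.8333) + (-3.1667)·(-3.1667) + (1.8333)·(1.8333)) / 5 = 22.8333/5 = 4.5667
  Sample standard deviations s_i = √(s[i,i]):
  s(X) = √(7.5) = 2.7386
  s(Y) = √(4.5667) = 2.137

Step 3 — r_{ij} = s_{ij} / (s_i · s_j):
  r[X,X] = 1 (diagonal).
  r[X,Y] = -1.3 / (2.7386 · 2.137) = -1.3 / 5.8523 = -0.2221
  r[Y,Y] = 1 (diagonal).

R is symmetric with unit diagonal. Assembling:

R = [[1, -0.2221],
 [-0.2221, 1]]


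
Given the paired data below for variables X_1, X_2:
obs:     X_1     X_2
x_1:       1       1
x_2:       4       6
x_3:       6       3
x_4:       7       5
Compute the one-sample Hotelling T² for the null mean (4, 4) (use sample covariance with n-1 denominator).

Step 1 — sample mean vector:
  mean(X_1) = (1 + 4 + 6 + 7) / 4 = 18/4 = 4.5
  mean(X_2) = (1 + 6 + 3 + 5) / 4 = 15/4 = 3.75
  x̄ = (4.5, 3.75),  deviation x̄ - mu_0 = (4.5, 3.75) - (4, 4) = (0.5, -0.25).

Step 2 — sample covariance matrix, S[i,j] = (1/(n-1)) · Σ_k (x_{k,i} - mean_i) · (x_{k,j} - mean_j), divisor n-1 = 3:
  S[X_1,X_1] = ((-3.5)·(-3.5) + (-0.5)·(-0.5) + (1.5)·(1.5) + (2.5)·(2.5)) / 3 = 21/3 = 7
  S[X_1,X_2] = ((-3.5)·(-2.75) + (-0.5)·(2.25) + (1.5)·(-0.75) + (2.5)·(1.25)) / 3 = 10.5/3 = 3.5
  S[X_2,X_2] = ((-2.75)·(-2.75) + (2.25)·(2.25) + (-0.75)·(-0.75) + (1.25)·(1.25)) / 3 = 14.75/3 = 4.9167
  S = [[7, 3.5],
 [3.5, 4.9167]].

Step 3 — invert S. det(S) = 7·4.9167 - (3.5)² = 22.1667.
  S^{-1} = (1/det) · [[d, -b], [-b, a]] = [[0.2218, -0.1579],
 [-0.1579, 0.3158]].

Step 4 — quadratic form (x̄ - mu_0)^T · S^{-1} · (x̄ - mu_0):
  S^{-1} · (x̄ - mu_0) = (0.1504, -0.1579),
  (x̄ - mu_0)^T · [...] = (0.5)·(0.1504) + (-0.25)·(-0.1579) = 0.1147.

Step 5 — scale by n: T² = 4 · 0.1147 = 0.4586.

T² ≈ 0.4586


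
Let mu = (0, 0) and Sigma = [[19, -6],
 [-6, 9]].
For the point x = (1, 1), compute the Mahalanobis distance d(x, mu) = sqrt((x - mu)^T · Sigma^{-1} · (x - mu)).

Step 1 — centre the observation: (x - mu) = (1, 1).

Step 2 — invert Sigma. det(Sigma) = 19·9 - (-6)² = 135.
  Sigma^{-1} = (1/det) · [[d, -b], [-b, a]] = [[0.0667, 0.0444],
 [0.0444, 0.1407]].

Step 3 — form the quadratic (x - mu)^T · Sigma^{-1} · (x - mu):
  Sigma^{-1} · (x - mu) = (0.1111, 0.1852).
  (x - mu)^T · [Sigma^{-1} · (x - mu)] = (1)·(0.1111) + (1)·(0.1852) = 0.2963.

Step 4 — take square root: d = √(0.2963) ≈ 0.5443.

d(x, mu) = √(0.2963) ≈ 0.5443


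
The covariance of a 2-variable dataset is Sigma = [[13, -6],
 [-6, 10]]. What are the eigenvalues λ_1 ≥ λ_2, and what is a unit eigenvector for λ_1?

Step 1 — characteristic polynomial of 2×2 Sigma:
  det(Sigma - λI) = λ² - trace · λ + det = 0.
  trace = 13 + 10 = 23, det = 13·10 - (-6)² = 94.
Step 2 — discriminant:
  Δ = trace² - 4·det = 529 - 376 = 153.
Step 3 — eigenvalues:
  λ = (trace ± √Δ)/2 = (23 ± 12.3693)/2,
  λ_1 = 17.6847,  λ_2 = 5.3153.

Step 4 — unit eigenvector for λ_1: solve (Sigma - λ_1 I)v = 0. First row:
  (13 - 17.6847)·v_x + (-6)·v_y = 0, i.e. (-4.6847)·v_x + (-6)·v_y = 0,
  so v ∝ (b, λ_1 - a) = (-6, 4.6847); multiply by -1 so the first entry is positive: u = (6, -4.6847).
  ||u|| = √((6)² + (-4.6847)²) = √(57.946) ≈ 7.6122,
  v_1 = u/||u|| ≈ (0.7882, -0.6154) (||v_1|| = 1).

λ_1 = 17.6847,  λ_2 = 5.3153;  v_1 ≈ (0.7882, -0.6154)


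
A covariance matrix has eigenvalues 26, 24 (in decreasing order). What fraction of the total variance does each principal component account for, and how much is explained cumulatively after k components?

Step 1 — total variance = trace(Sigma) = Σ λ_i = 26 + 24 = 50.

Step 2 — fraction explained by component i = λ_i / Σ λ:
  PC1: 26/50 = 0.52
  PC2: 24/50 = 0.48

Step 3 — cumulative fraction after k components = (λ_1 + ... + λ_k) / Σ λ:
  k = 1: 26/50 = 0.52
  k = 2: (26 + 24)/50 = 50/50 = 1

Summary (fraction, with percent):

explained: PC1 0.52 (52%), PC2 0.48 (48%);  cumulative: 0.52, 1


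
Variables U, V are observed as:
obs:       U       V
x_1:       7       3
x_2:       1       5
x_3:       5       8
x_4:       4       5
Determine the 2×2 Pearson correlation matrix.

Step 1 — column means:
  mean(U) = (7 + 1 + 5 + 4) / 4 = 17/4 = 4.25
  mean(V) = (3 + 5 + 8 + 5) / 4 = 21/4 = 5.25

Step 2 — sample variances and covariances s[i,j] = (1/(n-1)) · Σ_k (x_{k,i} - mean_i) · (x_{k,j} - mean_j), with n-1 = 3:
  s[U,U] = ((2.75)·(2.75) + (-3.25)·(-3.25) + (0.75)·(0.75) + (-0.25)·(-0.25)) / 3 = 18.75/3 = 6.25
  s[U,V] = ((2.75)·(-2.25) + (-3.25)·(-0.25) + (0.75)·(2.75) + (-0.25)·(-0.25)) / 3 = -3.25/3 = -1.0833
  s[V,V] = ((-2.25)·(-2.25) + (-0.25)·(-0.25) + (2.75)·(2.75) + (-0.25)·(-0.25)) / 3 = 12.75/3 = 4.25
  Sample standard deviations s_i = √(s[i,i]):
  s(U) = √(6.25) = 2.5
  s(V) = √(4.25) = 2.0616

Step 3 — r_{ij} = s_{ij} / (s_i · s_j):
  r[U,U] = 1 (diagonal).
  r[U,V] = -1.0833 / (2.5 · 2.0616) = -1.0833 / 5.1539 = -0.2102
  r[V,V] = 1 (diagonal).

R is symmetric with unit diagonal. Assembling:

R = [[1, -0.2102],
 [-0.2102, 1]]


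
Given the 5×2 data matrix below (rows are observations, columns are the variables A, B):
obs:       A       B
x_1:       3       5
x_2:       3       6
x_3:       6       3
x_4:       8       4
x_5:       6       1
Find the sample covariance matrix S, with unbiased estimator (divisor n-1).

Step 1 — column means:
  mean(A) = (3 + 3 + 6 + 8 + 6) / 5 = 26/5 = 5.2
  mean(B) = (5 + 6 + 3 + 4 + 1) / 5 = 19/5 = 3.8

Step 2 — sample covariance S[i,j] = (1/(n-1)) · Σ_k (x_{k,i} - mean_i) · (x_{k,j} - mean_j), with n-1 = 4.
  S[A,A] = ((-2.2)·(-2.2) + (-2.2)·(-2.2) + (0.8)·(0.8) + (2.8)·(2.8) + (0.8)·(0.8)) / 4 = 18.8/4 = 4.7
  S[A,B] = ((-2.2)·(1.2) + (-2.2)·(2.2) + (0.8)·(-0.8) + (2.8)·(0.2) + (0.8)·(-2.8)) / 4 = -9.8/4 = -2.45
  S[B,B] = ((1.2)·(1.2) + (2.2)·(2.2) + (-0.8)·(-0.8) + (0.2)·(0.2) + (-2.8)·(-2.8)) / 4 = 14.8/4 = 3.7

S is symmetric (S[j,i] = S[i,j]). Assembling:

S = [[4.7, -2.45],
 [-2.45, 3.7]]


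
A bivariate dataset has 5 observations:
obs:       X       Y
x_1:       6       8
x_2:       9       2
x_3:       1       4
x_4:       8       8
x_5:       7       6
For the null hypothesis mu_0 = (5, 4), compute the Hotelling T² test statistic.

Step 1 — sample mean vector:
  mean(X) = (6 + 9 + 1 + 8 + 7) / 5 = 31/5 = 6.2
  mean(Y) = (8 + 2 + 4 + 8 + 6) / 5 = 28/5 = 5.6
  x̄ = (6.2, 5.6),  deviation x̄ - mu_0 = (6.2, 5.6) - (5, 4) = (1.2, 1.6).

Step 2 — sample covariance matrix, S[i,j] = (1/(n-1)) · Σ_k (x_{k,i} - mean_i) · (x_{k,j} - mean_j), divisor n-1 = 4:
  S[X,X] = ((-0.2)·(-0.2) + (2.8)·(2.8) + (-5.2)·(-5.2) + (1.8)·(1.8) + (0.8)·(0.8)) / 4 = 38.8/4 = 9.7
  S[X,Y] = ((-0.2)·(2.4) + (2.8)·(-3.6) + (-5.2)·(-1.6) + (1.8)·(2.4) + (0.8)·(0.4)) / 4 = 2.4/4 = 0.6
  S[Y,Y] = ((2.4)·(2.4) + (-3.6)·(-3.6) + (-1.6)·(-1.6) + (2.4)·(2.4) + (0.4)·(0.4)) / 4 = 27.2/4 = 6.8
  S = [[9.7, 0.6],
 [0.6, 6.8]].

Step 3 — invert S. det(S) = 9.7·6.8 - (0.6)² = 65.6.
  S^{-1} = (1/det) · [[d, -b], [-b, a]] = [[0.1037, -0.0091],
 [-0.0091, 0.1479]].

Step 4 — quadratic form (x̄ - mu_0)^T · S^{-1} · (x̄ - mu_0):
  S^{-1} · (x̄ - mu_0) = (0.1098, 0.2256),
  (x̄ - mu_0)^T · [...] = (1.2)·(0.1098) + (1.6)·(0.2256) = 0.4927.

Step 5 — scale by n: T² = 5 · 0.4927 = 2.4634.

T² ≈ 2.4634


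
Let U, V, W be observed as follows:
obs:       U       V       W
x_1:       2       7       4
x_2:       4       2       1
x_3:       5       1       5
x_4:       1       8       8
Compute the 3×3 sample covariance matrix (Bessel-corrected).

Step 1 — column means:
  mean(U) = (2 + 4 + 5 + 1) / 4 = 12/4 = 3
  mean(V) = (7 + 2 + 1 + 8) / 4 = 18/4 = 4.5
  mean(W) = (4 + 1 + 5 + 8) / 4 = 18/4 = 4.5

Step 2 — sample covariance S[i,j] = (1/(n-1)) · Σ_k (x_{k,i} - mean_i) · (x_{k,j} - mean_j), with n-1 = 3.
  S[U,U] = ((-1)·(-1) + (1)·(1) + (2)·(2) + (-2)·(-2)) / 3 = 10/3 = 3.3333
  S[U,V] = ((-1)·(2.5) + (1)·(-2.5) + (2)·(-3.5) + (-2)·(3.5)) / 3 = -19/3 = -6.3333
  S[U,W] = ((-1)·(-0.5) + (1)·(-3.5) + (2)·(0.5) + (-2)·(3.5)) / 3 = -9/3 = -3
  S[V,V] = ((2.5)·(2.5) + (-2.5)·(-2.5) + (-3.5)·(-3.5) + (3.5)·(3.5)) / 3 = 37/3 = 12.3333
  S[V,W] = ((2.5)·(-0.5) + (-2.5)·(-3.5) + (-3.5)·(0.5) + (3.5)·(3.5)) / 3 = 18/3 = 6
  S[W,W] = ((-0.5)·(-0.5) + (-3.5)·(-3.5) + (0.5)·(0.5) + (3.5)·(3.5)) / 3 = 25/3 = 8.3333

S is symmetric (S[j,i] = S[i,j]). Assembling:

S = [[3.3333, -6.3333, -3],
 [-6.3333, 12.3333, 6],
 [-3, 6, 8.3333]]


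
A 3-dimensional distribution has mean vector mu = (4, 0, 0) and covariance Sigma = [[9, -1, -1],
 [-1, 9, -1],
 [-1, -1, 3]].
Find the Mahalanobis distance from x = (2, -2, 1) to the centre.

Step 1 — centre the observation: (x - mu) = (-2, -2, 1).

Step 2 — invert Sigma (cofactor / det for 3×3, or solve directly):
  Sigma^{-1} = [[0.1182, 0.0182, 0.0455],
 [0.0182, 0.1182, 0.0455],
 [0.0455, 0.0455, 0.3636]].

Step 3 — form the quadratic (x - mu)^T · Sigma^{-1} · (x - mu):
  Sigma^{-1} · (x - mu) = (-0.2273, -0.2273, 0.1818).
  (x - mu)^T · [Sigma^{-1} · (x - mu)] = (-2)·(-0.2273) + (-2)·(-0.2273) + (1)·(0.1818) = 1.0909.

Step 4 — take square root: d = √(1.0909) ≈ 1.0445.

d(x, mu) = √(1.0909) ≈ 1.0445


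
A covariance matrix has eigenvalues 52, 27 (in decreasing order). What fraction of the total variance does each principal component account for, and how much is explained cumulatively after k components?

Step 1 — total variance = trace(Sigma) = Σ λ_i = 52 + 27 = 79.

Step 2 — fraction explained by component i = λ_i / Σ λ:
  PC1: 52/79 = 0.6582
  PC2: 27/79 = 0.3418

Step 3 — cumulative fraction after k components = (λ_1 + ... + λ_k) / Σ λ:
  k = 1: 52/79 = 0.6582
  k = 2: (52 + 27)/79 = 79/79 = 1

Summary (fraction, with percent):

explained: PC1 0.6582 (65.82%), PC2 0.3418 (34.18%);  cumulative: 0.6582, 1


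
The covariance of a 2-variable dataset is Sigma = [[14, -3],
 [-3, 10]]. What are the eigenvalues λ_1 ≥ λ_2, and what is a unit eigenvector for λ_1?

Step 1 — characteristic polynomial of 2×2 Sigma:
  det(Sigma - λI) = λ² - trace · λ + det = 0.
  trace = 14 + 10 = 24, det = 14·10 - (-3)² = 131.
Step 2 — discriminant:
  Δ = trace² - 4·det = 576 - 524 = 52.
Step 3 — eigenvalues:
  λ = (trace ± √Δ)/2 = (24 ± 7.2111)/2,
  λ_1 = 15.6056,  λ_2 = 8.3944.

Step 4 — unit eigenvector for λ_1: solve (Sigma - λ_1 I)v = 0. First row:
  (14 - 15.6056)·v_x + (-3)·v_y = 0, i.e. (-1.6056)·v_x + (-3)·v_y = 0,
  so v ∝ (b, λ_1 - a) = (-3, 1.6056); multiply by -1 so the first entry is positive: u = (3, -1.6056).
  ||u|| = √((3)² + (-1.6056)²) = √(11.5778) ≈ 3.4026,
  v_1 = u/||u|| ≈ (0.8817, -0.4719) (||v_1|| = 1).

λ_1 = 15.6056,  λ_2 = 8.3944;  v_1 ≈ (0.8817, -0.4719)


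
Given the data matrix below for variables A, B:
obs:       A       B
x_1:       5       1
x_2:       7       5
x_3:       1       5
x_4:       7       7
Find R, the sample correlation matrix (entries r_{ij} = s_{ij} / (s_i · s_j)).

Step 1 — column means:
  mean(A) = (5 + 7 + 1 + 7) / 4 = 20/4 = 5
  mean(B) = (1 + 5 + 5 + 7) / 4 = 18/4 = 4.5

Step 2 — sample variances and covariances s[i,j] = (1/(n-1)) · Σ_k (x_{k,i} - mean_i) · (x_{k,j} - mean_j), with n-1 = 3:
  s[A,A] = ((0)·(0) + (2)·(2) + (-4)·(-4) + (2)·(2)) / 3 = 24/3 = 8
  s[A,B] = ((0)·(-3.5) + (2)·(0.5) + (-4)·(0.5) + (2)·(2.5)) / 3 = 4/3 = 1.3333
  s[B,B] = ((-3.5)·(-3.5) + (0.5)·(0.5) + (0.5)·(0.5) + (2.5)·(2.5)) / 3 = 19/3 = 6.3333
  Sample standard deviations s_i = √(s[i,i]):
  s(A) = √(8) = 2.8284
  s(B) = √(6.3333) = 2.5166

Step 3 — r_{ij} = s_{ij} / (s_i · s_j):
  r[A,A] = 1 (diagonal).
  r[A,B] = 1.3333 / (2.8284 · 2.5166) = 1.3333 / 7.1181 = 0.1873
  r[B,B] = 1 (diagonal).

R is symmetric with unit diagonal. Assembling:

R = [[1, 0.1873],
 [0.1873, 1]]


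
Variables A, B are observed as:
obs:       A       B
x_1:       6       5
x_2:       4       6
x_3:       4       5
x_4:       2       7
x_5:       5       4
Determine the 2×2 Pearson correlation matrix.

Step 1 — column means:
  mean(A) = (6 + 4 + 4 + 2 + 5) / 5 = 21/5 = 4.2
  mean(B) = (5 + 6 + 5 + 7 + 4) / 5 = 27/5 = 5.4

Step 2 — sample variances and covariances s[i,j] = (1/(n-1)) · Σ_k (x_{k,i} - mean_i) · (x_{k,j} - mean_j), with n-1 = 4:
  s[A,A] = ((1.8)·(1.8) + (-0.2)·(-0.2) + (-0.2)·(-0.2) + (-2.2)·(-2.2) + (0.8)·(0.8)) / 4 = 8.8/4 = 2.2
  s[A,B] = ((1.8)·(-0.4) + (-0.2)·(0.6) + (-0.2)·(-0.4) + (-2.2)·(1.6) + (0.8)·(-1.4)) / 4 = -5.4/4 = -1.35
  s[B,B] = ((-0.4)·(-0.4) + (0.6)·(0.6) + (-0.4)·(-0.4) + (1.6)·(1.6) + (-1.4)·(-1.4)) / 4 = 5.2/4 = 1.3
  Sample standard deviations s_i = √(s[i,i]):
  s(A) = √(2.2) = 1.4832
  s(B) = √(1.3) = 1.1402

Step 3 — r_{ij} = s_{ij} / (s_i · s_j):
  r[A,A] = 1 (diagonal).
  r[A,B] = -1.35 / (1.4832 · 1.1402) = -1.35 / 1.6912 = -0.7983
  r[B,B] = 1 (diagonal).

R is symmetric with unit diagonal. Assembling:

R = [[1, -0.7983],
 [-0.7983, 1]]


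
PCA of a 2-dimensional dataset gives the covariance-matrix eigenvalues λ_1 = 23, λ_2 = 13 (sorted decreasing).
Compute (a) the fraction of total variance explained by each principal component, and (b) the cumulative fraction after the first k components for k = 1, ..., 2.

Step 1 — total variance = trace(Sigma) = Σ λ_i = 23 + 13 = 36.

Step 2 — fraction explained by component i = λ_i / Σ λ:
  PC1: 23/36 = 0.6389
  PC2: 13/36 = 0.3611

Step 3 — cumulative fraction after k components = (λ_1 + ... + λ_k) / Σ λ:
  k = 1: 23/36 = 0.6389
  k = 2: (23 + 13)/36 = 36/36 = 1

Summary (fraction, with percent):

explained: PC1 0.6389 (63.89%), PC2 0.3611 (36.11%);  cumulative: 0.6389, 1


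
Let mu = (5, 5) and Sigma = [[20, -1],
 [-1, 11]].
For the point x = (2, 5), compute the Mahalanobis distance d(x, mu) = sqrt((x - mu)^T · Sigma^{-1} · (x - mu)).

Step 1 — centre the observation: (x - mu) = (-3, 0).

Step 2 — invert Sigma. det(Sigma) = 20·11 - (-1)² = 219.
  Sigma^{-1} = (1/det) · [[d, -b], [-b, a]] = [[0.0502, 0.0046],
 [0.0046, 0.0913]].

Step 3 — form the quadratic (x - mu)^T · Sigma^{-1} · (x - mu):
  Sigma^{-1} · (x - mu) = (-0.1507, -0.0137).
  (x - mu)^T · [Sigma^{-1} · (x - mu)] = (-3)·(-0.1507) + (0)·(-0.0137) = 0.4521.

Step 4 — take square root: d = √(0.4521) ≈ 0.6724.

d(x, mu) = √(0.4521) ≈ 0.6724


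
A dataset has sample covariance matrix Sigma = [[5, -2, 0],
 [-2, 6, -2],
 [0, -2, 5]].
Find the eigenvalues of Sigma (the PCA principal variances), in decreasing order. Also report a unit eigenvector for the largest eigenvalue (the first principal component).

Step 1 — characteristic polynomial p(λ) = det(λI - Sigma) = λ³ - tr·λ² + c_1·λ - det, where tr = trace, c_1 = sum of the principal 2×2 minors, det = det(Sigma):
  tr = 5 + 6 + 5 = 16,
  c_1 = (5·6 - (-2)²) + (5·5 - (0)²) + (6·5 - (-2)²) = 26 + 25 + 26 = 77,
  det = 5·(6·5 - (-2)²) - (-2)·((-2)·5 - (-2)·(0)) + (0)·((-2)·(-2) - 6·(0)) = 5·(26) - (-2)·(-10) + (0)·(4) = 110.
  So p(λ) = λ³ - 16λ² + 77λ - 110.
Step 2 — look for an integer root (rational root theorem: any rational root is an integer divisor of 110). Testing λ = 5:
  p(5) = 125 - 400 + 385 - 110 = 0  ✓
  Dividing out (λ - 5): p(λ) = (λ - 5)(λ² - 11λ + 22).
Step 3 — remaining eigenvalues from the quadratic λ² - 11λ + 22 = 0:
  Δ = 11² - 4·22 = 121 - 88 = 33,  λ = (11 ± √33)/2 = (11 ± 5.7446)/2 ≈ 8.3723 or 2.6277.
  Sorted: λ_1 = 8.3723,  λ_2 = 5,  λ_3 = 2.6277  (check: sum = 16 = tr ✓).

Step 4 — unit eigenvector for λ_1 ≈ 8.3723: v spans the null space of (Sigma - λ_1 I), whose rows are
  r_1 = (-3.3723, -2, 0),  r_2 = (-2, -2.3723, -2),  r_3 = (0, -2, -3.3723).
  v is orthogonal to every row, so take v ∝ r_1 × r_2 = ((-2)·(-2) - (0)·(-2.3723), (0)·(-2) - (-3.3723)·(-2), (-3.3723)·(-2.3723) - (-2)·(-2)) ≈ (4, -6.7446, 4).
  Let u = (4, -6.7446, 4).
  ||u|| = √((4)² + (-6.7446)² + (4)²) = √(77.4891) ≈ 8.8028,  v_1 = u/||u|| ≈ (0.4544, -0.7662, 0.4544) (||v_1|| = 1).

λ_1 = 8.3723,  λ_2 = 5,  λ_3 = 2.6277;  v_1 ≈ (0.4544, -0.7662, 0.4544)


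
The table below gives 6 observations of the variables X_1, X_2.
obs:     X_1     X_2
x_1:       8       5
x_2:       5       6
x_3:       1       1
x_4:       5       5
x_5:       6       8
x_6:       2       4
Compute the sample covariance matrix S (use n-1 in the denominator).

Step 1 — column means:
  mean(X_1) = (8 + 5 + 1 + 5 + 6 + 2) / 6 = 27/6 = 4.5
  mean(X_2) = (5 + 6 + 1 + 5 + 8 + 4) / 6 = 29/6 = 4.8333

Step 2 — sample covariance S[i,j] = (1/(n-1)) · Σ_k (x_{k,i} - mean_i) · (x_{k,j} - mean_j), with n-1 = 5.
  S[X_1,X_1] = ((3.5)·(3.5) + (0.5)·(0.5) + (-3.5)·(-3.5) + (0.5)·(0.5) + (1.5)·(1.5) + (-2.5)·(-2.5)) / 5 = 33.5/5 = 6.7
  S[X_1,X_2] = ((3.5)·(0.1667) + (0.5)·(1.1667) + (-3.5)·(-3.8333) + (0.5)·(0.1667) + (1.5)·(3.1667) + (-2.5)·(-0.8333)) / 5 = 21.5/5 = 4.3
  S[X_2,X_2] = ((0.1667)·(0.1667) + (1.1667)·(1.1667) + (-3.8333)·(-3.8333) + (0.1667)·(0.1667) + (3.1667)·(3.1667) + (-0.8333)·(-0.8333)) / 5 = 26.8333/5 = 5.3667

S is symmetric (S[j,i] = S[i,j]). Assembling:

S = [[6.7, 4.3],
 [4.3, 5.3667]]


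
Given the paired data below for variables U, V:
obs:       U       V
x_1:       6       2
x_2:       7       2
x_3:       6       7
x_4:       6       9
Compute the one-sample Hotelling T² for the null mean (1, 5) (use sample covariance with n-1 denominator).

Step 1 — sample mean vector:
  mean(U) = (6 + 7 + 6 + 6) / 4 = 25/4 = 6.25
  mean(V) = (2 + 2 + 7 + 9) / 4 = 20/4 = 5
  x̄ = (6.25, 5),  deviation x̄ - mu_0 = (6.25, 5) - (1, 5) = (5.25, 0).

Step 2 — sample covariance matrix, S[i,j] = (1/(n-1)) · Σ_k (x_{k,i} - mean_i) · (x_{k,j} - mean_j), divisor n-1 = 3:
  S[U,U] = ((-0.25)·(-0.25) + (0.75)·(0.75) + (-0.25)·(-0.25) + (-0.25)·(-0.25)) / 3 = 0.75/3 = 0.25
  S[U,V] = ((-0.25)·(-3) + (0.75)·(-3) + (-0.25)·(2) + (-0.25)·(4)) / 3 = -3/3 = -1
  S[V,V] = ((-3)·(-3) + (-3)·(-3) + (2)·(2) + (4)·(4)) / 3 = 38/3 = 12.6667
  S = [[0.25, -1],
 [-1, 12.6667]].

Step 3 — invert S. det(S) = 0.25·12.6667 - (-1)² = 2.1667.
  S^{-1} = (1/det) · [[d, -b], [-b, a]] = [[5.8462, 0.4615],
 [0.4615, 0.1154]].

Step 4 — quadratic form (x̄ - mu_0)^T · S^{-1} · (x̄ - mu_0):
  S^{-1} · (x̄ - mu_0) = (30.6923, 2.4231),
  (x̄ - mu_0)^T · [...] = (5.25)·(30.6923) + (0)·(2.4231) = 161.1346.

Step 5 — scale by n: T² = 4 · 161.1346 = 644.5385.

T² ≈ 644.5385


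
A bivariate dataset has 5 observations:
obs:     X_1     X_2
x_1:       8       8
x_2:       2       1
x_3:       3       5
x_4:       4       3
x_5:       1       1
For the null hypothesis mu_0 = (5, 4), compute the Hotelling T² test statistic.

Step 1 — sample mean vector:
  mean(X_1) = (8 + 2 + 3 + 4 + 1) / 5 = 18/5 = 3.6
  mean(X_2) = (8 + 1 + 5 + 3 + 1) / 5 = 18/5 = 3.6
  x̄ = (3.6, 3.6),  deviation x̄ - mu_0 = (3.6, 3.6) - (5, 4) = (-1.4, -0.4).

Step 2 — sample covariance matrix, S[i,j] = (1/(n-1)) · Σ_k (x_{k,i} - mean_i) · (x_{k,j} - mean_j), divisor n-1 = 4:
  S[X_1,X_1] = ((4.4)·(4.4) + (-1.6)·(-1.6) + (-0.6)·(-0.6) + (0.4)·(0.4) + (-2.6)·(-2.6)) / 4 = 29.2/4 = 7.3
  S[X_1,X_2] = ((4.4)·(4.4) + (-1.6)·(-2.6) + (-0.6)·(1.4) + (0.4)·(-0.6) + (-2.6)·(-2.6)) / 4 = 29.2/4 = 7.3
  S[X_2,X_2] = ((4.4)·(4.4) + (-2.6)·(-2.6) + (1.4)·(1.4) + (-0.6)·(-0.6) + (-2.6)·(-2.6)) / 4 = 35.2/4 = 8.8
  S = [[7.3, 7.3],
 [7.3, 8.8]].

Step 3 — invert S. det(S) = 7.3·8.8 - (7.3)² = 10.95.
  S^{-1} = (1/det) · [[d, -b], [-b, a]] = [[0.8037, -0.6667],
 [-0.6667, 0.6667]].

Step 4 — quadratic form (x̄ - mu_0)^T · S^{-1} · (x̄ - mu_0):
  S^{-1} · (x̄ - mu_0) = (-0.8584, 0.6667),
  (x̄ - mu_0)^T · [...] = (-1.4)·(-0.8584) + (-0.4)·(0.6667) = 0.9352.

Step 5 — scale by n: T² = 5 · 0.9352 = 4.6758.

T² ≈ 4.6758


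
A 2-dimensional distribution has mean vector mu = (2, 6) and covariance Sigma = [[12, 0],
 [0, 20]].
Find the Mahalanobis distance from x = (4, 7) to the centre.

Step 1 — centre the observation: (x - mu) = (2, 1).

Step 2 — invert Sigma. det(Sigma) = 12·20 - (0)² = 240.
  Sigma^{-1} = (1/det) · [[d, -b], [-b, a]] = [[0.0833, 0],
 [0, 0.05]].

Step 3 — form the quadratic (x - mu)^T · Sigma^{-1} · (x - mu):
  Sigma^{-1} · (x - mu) = (0.1667, 0.05).
  (x - mu)^T · [Sigma^{-1} · (x - mu)] = (2)·(0.1667) + (1)·(0.05) = 0.3833.

Step 4 — take square root: d = √(0.3833) ≈ 0.6191.

d(x, mu) = √(0.3833) ≈ 0.6191


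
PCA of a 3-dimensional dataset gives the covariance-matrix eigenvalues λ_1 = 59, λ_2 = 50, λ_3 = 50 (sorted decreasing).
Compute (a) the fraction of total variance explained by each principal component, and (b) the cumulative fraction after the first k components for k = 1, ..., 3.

Step 1 — total variance = trace(Sigma) = Σ λ_i = 59 + 50 + 50 = 159.

Step 2 — fraction explained by component i = λ_i / Σ λ:
  PC1: 59/159 = 0.3711
  PC2: 50/159 = 0.3145
  PC3: 50/159 = 0.3145

Step 3 — cumulative fraction after k components = (λ_1 + ... + λ_k) / Σ λ:
  k = 1: 59/159 = 0.3711
  k = 2: (59 + 50)/159 = 109/159 = 0.6855
  k = 3: (59 + 50 + 50)/159 = 159/159 = 1

Summary (fraction, with percent):

explained: PC1 0.3711 (37.11%), PC2 0.3145 (31.45%), PC3 0.3145 (31.45%);  cumulative: 0.3711, 0.6855, 1


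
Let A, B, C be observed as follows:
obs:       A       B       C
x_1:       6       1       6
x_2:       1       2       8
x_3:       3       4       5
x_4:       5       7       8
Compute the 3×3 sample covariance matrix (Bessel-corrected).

Step 1 — column means:
  mean(A) = (6 + 1 + 3 + 5) / 4 = 15/4 = 3.75
  mean(B) = (1 + 2 + 4 + 7) / 4 = 14/4 = 3.5
  mean(C) = (6 + 8 + 5 + 8) / 4 = 27/4 = 6.75

Step 2 — sample covariance S[i,j] = (1/(n-1)) · Σ_k (x_{k,i} - mean_i) · (x_{k,j} - mean_j), with n-1 = 3.
  S[A,A] = ((2.25)·(2.25) + (-2.75)·(-2.75) + (-0.75)·(-0.75) + (1.25)·(1.25)) / 3 = 14.75/3 = 4.9167
  S[A,B] = ((2.25)·(-2.5) + (-2.75)·(-1.5) + (-0.75)·(0.5) + (1.25)·(3.5)) / 3 = 2.5/3 = 0.8333
  S[A,C] = ((2.25)·(-0.75) + (-2.75)·(1.25) + (-0.75)·(-1.75) + (1.25)·(1.25)) / 3 = -2.25/3 = -0.75
  S[B,B] = ((-2.5)·(-2.5) + (-1.5)·(-1.5) + (0.5)·(0.5) + (3.5)·(3.5)) / 3 = 21/3 = 7
  S[B,C] = ((-2.5)·(-0.75) + (-1.5)·(1.25) + (0.5)·(-1.75) + (3.5)·(1.25)) / 3 = 3.5/3 = 1.1667
  S[C,C] = ((-0.75)·(-0.75) + (1.25)·(1.25) + (-1.75)·(-1.75) + (1.25)·(1.25)) / 3 = 6.75/3 = 2.25

S is symmetric (S[j,i] = S[i,j]). Assembling:

S = [[4.9167, 0.8333, -0.75],
 [0.8333, 7, 1.1667],
 [-0.75, 1.1667, 2.25]]


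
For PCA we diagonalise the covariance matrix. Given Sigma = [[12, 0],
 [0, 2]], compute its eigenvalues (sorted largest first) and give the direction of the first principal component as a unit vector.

Step 1 — characteristic polynomial of 2×2 Sigma:
  det(Sigma - λI) = λ² - trace · λ + det = 0.
  trace = 12 + 2 = 14, det = 12·2 - (0)² = 24.
Step 2 — discriminant:
  Δ = trace² - 4·det = 196 - 96 = 100.
Step 3 — eigenvalues:
  λ = (trace ± √Δ)/2 = (14 ± 10)/2,
  λ_1 = 12,  λ_2 = 2.

Step 4 — unit eigenvector for λ_1: Sigma is diagonal, so its eigenvectors are the coordinate axes. λ_1 = 12 is the diagonal entry on the first coordinate axis, hence
  v_1 = (1, 0) (||v_1|| = 1).

λ_1 = 12,  λ_2 = 2;  v_1 ≈ (1, 0)


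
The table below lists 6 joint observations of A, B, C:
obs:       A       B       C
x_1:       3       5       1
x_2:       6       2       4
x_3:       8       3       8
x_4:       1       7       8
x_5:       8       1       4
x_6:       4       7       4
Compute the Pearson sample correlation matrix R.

Step 1 — column means:
  mean(A) = (3 + 6 + 8 + 1 + 8 + 4) / 6 = 30/6 = 5
  mean(B) = (5 + 2 + 3 + 7 + 1 + 7) / 6 = 25/6 = 4.1667
  mean(C) = (1 + 4 + 8 + 8 + 4 + 4) / 6 = 29/6 = 4.8333

Step 2 — sample variances and covariances s[i,j] = (1/(n-1)) · Σ_k (x_{k,i} - mean_i) · (x_{k,j} - mean_j), with n-1 = 5:
  s[A,A] = ((-2)·(-2) + (1)·(1) + (3)·(3) + (-4)·(-4) + (3)·(3) + (-1)·(-1)) / 5 = 40/5 = 8
  s[A,B] = ((-2)·(0.8333) + (1)·(-2.1667) + (3)·(-1.1667) + (-4)·(2.8333) + (3)·(-3.1667) + (-1)·(2.8333)) / 5 = -31/5 = -6.2
  s[A,C] = ((-2)·(-3.8333) + (1)·(-0.8333) + (3)·(3.1667) + (-4)·(3.1667) + (3)·(-0.8333) + (-1)·(-0.8333)) / 5 = 2/5 = 0.4
  s[B,B] = ((0.8333)·(0.8333) + (-2.1667)·(-2.1667) + (-1.1667)·(-1.1667) + (2.8333)·(2.8333) + (-3.1667)·(-3.1667) + (2.8333)·(2.8333)) / 5 = 32.8333/5 = 6.5667
  s[B,C] = ((0.8333)·(-3.8333) + (-2.1667)·(-0.8333) + (-1.1667)·(3.1667) + (2.8333)·(3.1667) + (-3.1667)·(-0.8333) + (2.8333)·(-0.8333)) / 5 = 4.1667/5 = 0.8333
  s[C,C] = ((-3.8333)·(-3.8333) + (-0.8333)·(-0.8333) + (3.1667)·(3.1667) + (3.1667)·(3.1667) + (-0.8333)·(-0.8333) + (-0.8333)·(-0.8333)) / 5 = 36.8333/5 = 7.3667
  Sample standard deviations s_i = √(s[i,i]):
  s(A) = √(8) = 2.8284
  s(B) = √(6.5667) = 2.5626
  s(C) = √(7.3667) = 2.7142

Step 3 — r_{ij} = s_{ij} / (s_i · s_j):
  r[A,A] = 1 (diagonal).
  r[A,B] = -6.2 / (2.8284 · 2.5626) = -6.2 / 7.248 = -0.8554
  r[A,C] = 0.4 / (2.8284 · 2.7142) = 0.4 / 7.6768 = 0.0521
  r[B,B] = 1 (diagonal).
  r[B,C] = 0.8333 / (2.5626 · 2.7142) = 0.8333 / 6.9552 = 0.1198
  r[C,C] = 1 (diagonal).

R is symmetric with unit diagonal. Assembling:

R = [[1, -0.8554, 0.0521],
 [-0.8554, 1, 0.1198],
 [0.0521, 0.1198, 1]]


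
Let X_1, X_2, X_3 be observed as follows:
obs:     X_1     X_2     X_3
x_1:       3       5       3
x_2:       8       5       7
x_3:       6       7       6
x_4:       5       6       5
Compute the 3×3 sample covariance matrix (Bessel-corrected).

Step 1 — column means:
  mean(X_1) = (3 + 8 + 6 + 5) / 4 = 22/4 = 5.5
  mean(X_2) = (5 + 5 + 7 + 6) / 4 = 23/4 = 5.75
  mean(X_3) = (3 + 7 + 6 + 5) / 4 = 21/4 = 5.25

Step 2 — sample covariance S[i,j] = (1/(n-1)) · Σ_k (x_{k,i} - mean_i) · (x_{k,j} - mean_j), with n-1 = 3.
  S[X_1,X_1] = ((-2.5)·(-2.5) + (2.5)·(2.5) + (0.5)·(0.5) + (-0.5)·(-0.5)) / 3 = 13/3 = 4.3333
  S[X_1,X_2] = ((-2.5)·(-0.75) + (2.5)·(-0.75) + (0.5)·(1.25) + (-0.5)·(0.25)) / 3 = 0.5/3 = 0.1667
  S[X_1,X_3] = ((-2.5)·(-2.25) + (2.5)·(1.75) + (0.5)·(0.75) + (-0.5)·(-0.25)) / 3 = 10.5/3 = 3.5
  S[X_2,X_2] = ((-0.75)·(-0.75) + (-0.75)·(-0.75) + (1.25)·(1.25) + (0.25)·(0.25)) / 3 = 2.75/3 = 0.9167
  S[X_2,X_3] = ((-0.75)·(-2.25) + (-0.75)·(1.75) + (1.25)·(0.75) + (0.25)·(-0.25)) / 3 = 1.25/3 = 0.4167
  S[X_3,X_3] = ((-2.25)·(-2.25) + (1.75)·(1.75) + (0.75)·(0.75) + (-0.25)·(-0.25)) / 3 = 8.75/3 = 2.9167

S is symmetric (S[j,i] = S[i,j]). Assembling:

S = [[4.3333, 0.1667, 3.5],
 [0.1667, 0.9167, 0.4167],
 [3.5, 0.4167, 2.9167]]
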